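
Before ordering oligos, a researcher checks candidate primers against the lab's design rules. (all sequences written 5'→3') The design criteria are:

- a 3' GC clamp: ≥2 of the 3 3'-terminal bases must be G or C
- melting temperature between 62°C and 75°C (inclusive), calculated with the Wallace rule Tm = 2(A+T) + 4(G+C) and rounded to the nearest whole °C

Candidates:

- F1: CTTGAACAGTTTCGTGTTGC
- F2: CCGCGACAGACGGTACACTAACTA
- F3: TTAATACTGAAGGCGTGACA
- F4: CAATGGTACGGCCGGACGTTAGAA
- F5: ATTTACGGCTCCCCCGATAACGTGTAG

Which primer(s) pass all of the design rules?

None of the candidates satisfy all criteria.

F1 (20 nt, A=3 T=8 G=5 C=4): 3' end TGC has 2 G/C ✓; Tm = 2·11 + 4·9 = 58°C, outside 62–75°C ✗ — fails.
F2 (24 nt, A=8 T=3 G=5 C=8): 3' end CTA has 1 G/C, need ≥2 ✗; Tm = 2·11 + 4·13 = 74°C ✓ — fails.
F3 (20 nt, A=7 T=5 G=5 C=3): 3' end ACA has 1 G/C, need ≥2 ✗; Tm = 2·12 + 4·8 = 56°C, outside 62–75°C ✗ — fails.
F4 (24 nt, A=7 T=4 G=8 C=5): 3' end GAA has 1 G/C, need ≥2 ✗; Tm = 2·11 + 4·13 = 74°C ✓ — fails.
F5 (27 nt, A=6 T=7 G=6 C=8): 3' end TAG has 1 G/C, need ≥2 ✗; Tm = 2·13 + 4·14 = 82°C, outside 62–75°C ✗ — fails.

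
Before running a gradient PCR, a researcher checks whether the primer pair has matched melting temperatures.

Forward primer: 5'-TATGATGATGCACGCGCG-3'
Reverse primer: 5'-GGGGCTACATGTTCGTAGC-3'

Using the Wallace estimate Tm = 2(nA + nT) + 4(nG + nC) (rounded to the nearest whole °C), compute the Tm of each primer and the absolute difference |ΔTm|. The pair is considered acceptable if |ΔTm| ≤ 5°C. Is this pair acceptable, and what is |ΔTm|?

|ΔTm| = 4°C; the pair is acceptable.

Forward: A=4 T=4 G=6 C=4 → Tm = 2·8 + 4·10 = 56°C.
Reverse: A=3 T=5 G=7 C=4 → Tm = 2·8 + 4·11 = 60°C.
|ΔTm| = |56 − 60| = 4°C, ≤ 5°C.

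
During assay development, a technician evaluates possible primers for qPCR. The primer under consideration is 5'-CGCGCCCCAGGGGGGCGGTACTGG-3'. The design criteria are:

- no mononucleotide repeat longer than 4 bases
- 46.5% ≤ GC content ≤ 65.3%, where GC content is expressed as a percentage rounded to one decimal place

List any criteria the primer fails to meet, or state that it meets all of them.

Fails: homopolymer run, GC content.

Base counts: A=2, T=2, G=12, C=8 (length 24).
homopolymer run: longest run = 6, exceeds 4 ✗
GC content: GC 20/24 = 83.3%, outside 46.5–65.3% ✗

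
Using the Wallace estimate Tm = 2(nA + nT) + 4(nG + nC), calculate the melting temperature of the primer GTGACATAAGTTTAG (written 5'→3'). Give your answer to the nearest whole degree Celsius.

Base counts: A=5, T=5, G=4, C=1 (length 15).
Tm = 2·(5+5) + 4·(4+1) = 2·10 + 4·5 = 20 + 20 = 40°C.

40°C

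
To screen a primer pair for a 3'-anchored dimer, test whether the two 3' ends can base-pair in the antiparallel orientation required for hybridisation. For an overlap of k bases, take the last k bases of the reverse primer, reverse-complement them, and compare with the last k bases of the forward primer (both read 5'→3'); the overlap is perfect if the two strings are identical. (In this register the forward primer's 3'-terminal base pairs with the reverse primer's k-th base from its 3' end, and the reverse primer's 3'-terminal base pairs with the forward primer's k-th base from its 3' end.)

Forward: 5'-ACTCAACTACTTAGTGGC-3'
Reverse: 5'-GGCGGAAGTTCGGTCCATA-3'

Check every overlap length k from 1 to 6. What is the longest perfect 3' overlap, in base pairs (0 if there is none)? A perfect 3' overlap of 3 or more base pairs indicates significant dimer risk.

Longest perfect overlap: 0 complementary base pairs; below the dimer-risk threshold (threshold 3).

Last 6 bases (5'→3') — forward …AGTGGC, reverse …TCCATA.
Reverse complement of the reverse primer's last 6 bases: TATGGA; its first k bases are the reverse complement of the reverse primer's last k bases, so a perfect k-base overlap needs the forward primer's last k bases to equal them.
Comparing (forward last k vs required): k=1: C vs T ✗; k=2: GC vs TA ✗; k=3: GGC vs TAT ✗; k=4: TGGC vs TATG ✗; k=5: GTGGC vs TATGG ✗; k=6: AGTGGC vs TATGGA ✗.
No overlap length from 1 to 6 is perfect, so the longest perfect 3' overlap is 0.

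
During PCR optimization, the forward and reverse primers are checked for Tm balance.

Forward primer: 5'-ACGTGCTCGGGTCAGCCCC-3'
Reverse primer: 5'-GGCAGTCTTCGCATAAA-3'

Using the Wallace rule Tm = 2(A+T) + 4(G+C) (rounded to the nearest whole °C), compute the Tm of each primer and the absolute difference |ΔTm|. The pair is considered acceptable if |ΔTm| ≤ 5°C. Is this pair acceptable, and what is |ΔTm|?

|ΔTm| = 16°C; the pair is not acceptable.

Forward: A=2 T=3 G=6 C=8 → Tm = 2·5 + 4·14 = 66°C.
Reverse: A=5 T=4 G=4 C=4 → Tm = 2·9 + 4·8 = 50°C.
|ΔTm| = |66 − 50| = 16°C, > 5°C.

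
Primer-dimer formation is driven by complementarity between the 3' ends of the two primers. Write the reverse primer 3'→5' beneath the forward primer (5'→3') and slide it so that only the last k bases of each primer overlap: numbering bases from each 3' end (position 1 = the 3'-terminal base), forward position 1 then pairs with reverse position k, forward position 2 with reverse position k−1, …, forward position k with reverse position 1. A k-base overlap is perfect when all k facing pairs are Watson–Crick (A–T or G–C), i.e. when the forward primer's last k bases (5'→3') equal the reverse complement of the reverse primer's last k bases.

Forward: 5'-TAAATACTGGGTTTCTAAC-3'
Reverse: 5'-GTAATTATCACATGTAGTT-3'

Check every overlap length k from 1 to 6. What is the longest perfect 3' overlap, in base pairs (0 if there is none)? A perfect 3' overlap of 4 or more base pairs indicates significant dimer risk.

Longest perfect overlap: 3 complementary base pairs; below the dimer-risk threshold (threshold 4).

Last 6 bases (5'→3') — forward …TCTAAC, reverse …GTAGTT.
Reverse complement of the reverse primer's last 6 bases: AACTAC; its first k bases are the reverse complement of the reverse primer's last k bases, so a perfect k-base overlap needs the forward primer's last k bases to equal them.
Comparing (forward last k vs required): k=1: C vs A ✗; k=2: AC vs AA ✗; k=3: AAC vs AAC ✓; k=4: TAAC vs AACT ✗; k=5: CTAAC vs AACTA ✗; k=6: TCTAAC vs AACTAC ✗.
Only k = 3 is perfect, so the longest perfect 3' overlap is 3.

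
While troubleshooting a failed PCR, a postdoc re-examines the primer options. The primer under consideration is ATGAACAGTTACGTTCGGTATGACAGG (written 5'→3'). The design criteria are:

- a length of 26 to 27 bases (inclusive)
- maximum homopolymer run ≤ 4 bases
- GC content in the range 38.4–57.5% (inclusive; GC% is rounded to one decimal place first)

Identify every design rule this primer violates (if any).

Base counts: A=8, T=7, G=8, C=4 (length 27).
length: length 27 ✓
homopolymer run: longest run = 2 ✓
GC content: GC 12/27 = 44.4% ✓

Meets all criteria.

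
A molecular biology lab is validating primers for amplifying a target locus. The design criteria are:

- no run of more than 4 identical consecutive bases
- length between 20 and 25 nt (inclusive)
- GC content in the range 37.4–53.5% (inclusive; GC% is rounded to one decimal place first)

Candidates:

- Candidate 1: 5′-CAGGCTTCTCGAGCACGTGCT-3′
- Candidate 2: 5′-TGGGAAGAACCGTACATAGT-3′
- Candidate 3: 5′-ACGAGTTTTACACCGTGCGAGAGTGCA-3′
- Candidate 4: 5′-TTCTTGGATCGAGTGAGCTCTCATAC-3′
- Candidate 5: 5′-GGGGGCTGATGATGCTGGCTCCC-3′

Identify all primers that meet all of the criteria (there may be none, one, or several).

Candidate 2 only.

Candidate 1 (21 nt, A=3 T=5 G=6 C=7): longest run = 2 ✓; length 21 ✓; GC 13/21 = 61.9%, outside 37.4–53.5% ✗ — fails.
Candidate 2 (20 nt, A=7 T=4 G=6 C=3): longest run = 3 ✓; length 20 ✓; GC 9/20 = 45.0% ✓ — passes.
Candidate 3 (27 nt, A=7 T=6 G=8 C=6): longest run = 4 ✓; length 27, outside 20–25 ✗; GC 14/27 = 51.9% ✓ — fails.
Candidate 4 (26 nt, A=5 T=9 G=6 C=6): longest run = 2 ✓; length 26, outside 20–25 ✗; GC 12/26 = 46.2% ✓ — fails.
Candidate 5 (23 nt, A=2 T=5 G=10 C=6): longest run = 5, exceeds 4 ✗; length 23 ✓; GC 16/23 = 69.6%, outside 37.4–53.5% ✗ — fails.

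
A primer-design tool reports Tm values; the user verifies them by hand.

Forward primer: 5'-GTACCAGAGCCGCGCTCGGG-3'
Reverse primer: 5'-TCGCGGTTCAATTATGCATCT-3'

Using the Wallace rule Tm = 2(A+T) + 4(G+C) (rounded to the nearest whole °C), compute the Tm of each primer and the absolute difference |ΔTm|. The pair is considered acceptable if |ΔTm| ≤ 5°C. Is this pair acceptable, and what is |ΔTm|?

Forward: A=3 T=2 G=8 C=7 → Tm = 2·5 + 4·15 = 70°C.
Reverse: A=4 T=8 G=4 C=5 → Tm = 2·12 + 4·9 = 60°C.
|ΔTm| = |70 − 60| = 10°C, > 5°C.

|ΔTm| = 10°C; the pair is not acceptable.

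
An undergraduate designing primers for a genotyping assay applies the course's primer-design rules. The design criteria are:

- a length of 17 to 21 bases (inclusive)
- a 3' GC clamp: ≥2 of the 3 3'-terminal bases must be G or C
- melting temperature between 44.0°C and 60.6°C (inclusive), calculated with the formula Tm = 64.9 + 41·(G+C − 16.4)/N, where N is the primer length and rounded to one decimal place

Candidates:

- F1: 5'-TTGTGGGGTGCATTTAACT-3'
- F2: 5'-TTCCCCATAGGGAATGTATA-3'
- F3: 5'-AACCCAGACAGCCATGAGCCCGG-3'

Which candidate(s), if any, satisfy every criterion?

None of the candidates satisfy all criteria.

F1 (19 nt, A=3 T=8 G=6 C=2): length 19 ✓; 3' end ACT has 1 G/C, need ≥2 ✗; Tm = 64.9 + 41·(8 − 16.4)/19 = 46.8°C ✓ — fails.
F2 (20 nt, A=6 T=6 G=4 C=4): length 20 ✓; 3' end ATA has 0 G/C, need ≥2 ✗; Tm = 64.9 + 41·(8 − 16.4)/20 = 47.7°C ✓ — fails.
F3 (23 nt, A=7 T=1 G=6 C=9): length 23, outside 17–21 ✗; 3' end CGG has 3 G/C ✓; Tm = 64.9 + 41·(15 − 16.4)/23 = 62.4°C, outside 44.0–60.6°C ✗ — fails.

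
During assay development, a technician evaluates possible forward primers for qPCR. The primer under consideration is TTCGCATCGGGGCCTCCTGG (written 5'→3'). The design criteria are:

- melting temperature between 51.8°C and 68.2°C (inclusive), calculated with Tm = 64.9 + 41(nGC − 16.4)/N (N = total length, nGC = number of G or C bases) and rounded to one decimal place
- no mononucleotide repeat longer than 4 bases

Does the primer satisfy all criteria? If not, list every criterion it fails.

Meets all criteria.

Base counts: A=1, T=5, G=7, C=7 (length 20).
Tm: Tm = 64.9 + 41·(14 − 16.4)/20 = 60.0°C ✓
homopolymer run: longest run = 4 ✓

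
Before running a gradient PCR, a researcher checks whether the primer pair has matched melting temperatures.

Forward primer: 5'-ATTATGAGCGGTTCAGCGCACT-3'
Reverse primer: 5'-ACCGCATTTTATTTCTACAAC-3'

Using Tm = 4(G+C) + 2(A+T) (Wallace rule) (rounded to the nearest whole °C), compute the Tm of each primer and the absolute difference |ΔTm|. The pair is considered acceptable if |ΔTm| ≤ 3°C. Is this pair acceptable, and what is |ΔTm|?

|ΔTm| = 10°C; the pair is not acceptable.

Forward: A=5 T=6 G=6 C=5 → Tm = 2·11 + 4·11 = 66°C.
Reverse: A=6 T=8 G=1 C=6 → Tm = 2·14 + 4·7 = 56°C.
|ΔTm| = |66 − 56| = 10°C, > 3°C.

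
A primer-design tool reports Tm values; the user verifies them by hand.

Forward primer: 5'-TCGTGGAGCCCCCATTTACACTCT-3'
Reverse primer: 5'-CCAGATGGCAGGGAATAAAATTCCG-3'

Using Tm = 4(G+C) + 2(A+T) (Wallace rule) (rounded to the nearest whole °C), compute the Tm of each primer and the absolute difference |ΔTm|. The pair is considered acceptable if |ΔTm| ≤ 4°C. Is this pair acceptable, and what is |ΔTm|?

Forward: A=4 T=7 G=4 C=9 → Tm = 2·11 + 4·13 = 74°C.
Reverse: A=9 T=4 G=7 C=5 → Tm = 2·13 + 4·12 = 74°C.
|ΔTm| = |74 − 74| = 0°C, ≤ 4°C.

|ΔTm| = 0°C; the pair is acceptable.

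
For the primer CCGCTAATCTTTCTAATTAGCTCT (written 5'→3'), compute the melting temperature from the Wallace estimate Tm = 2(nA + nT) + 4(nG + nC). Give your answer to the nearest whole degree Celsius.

Base counts: A=5, T=10, G=2, C=7 (length 24).
Tm = 2·(5+10) + 4·(2+7) = 2·15 + 4·9 = 30 + 36 = 66°C.

66°C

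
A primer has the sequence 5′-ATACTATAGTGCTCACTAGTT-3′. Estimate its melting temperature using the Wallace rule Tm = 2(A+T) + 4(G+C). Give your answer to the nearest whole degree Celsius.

56°C

Base counts: A=6, T=8, G=3, C=4 (length 21).
Tm = 2·(6+8) + 4·(3+4) = 2·14 + 4·7 = 28 + 28 = 56°C.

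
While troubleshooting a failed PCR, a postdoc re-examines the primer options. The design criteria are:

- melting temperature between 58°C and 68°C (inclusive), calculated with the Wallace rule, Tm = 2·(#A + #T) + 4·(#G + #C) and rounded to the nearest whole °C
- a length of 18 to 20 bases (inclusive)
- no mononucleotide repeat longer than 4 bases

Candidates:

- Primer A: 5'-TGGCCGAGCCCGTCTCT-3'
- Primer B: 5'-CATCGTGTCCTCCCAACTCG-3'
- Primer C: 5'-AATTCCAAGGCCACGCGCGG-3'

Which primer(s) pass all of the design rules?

Primer B and Primer C.

Primer A (17 nt, A=1 T=4 G=5 C=7): Tm = 2·5 + 4·12 = 58°C ✓; length 17, outside 18–20 ✗; longest run = 3 ✓ — fails.
Primer B (20 nt, A=3 T=5 G=3 C=9): Tm = 2·8 + 4·12 = 64°C ✓; length 20 ✓; longest run = 3 ✓ — passes.
Primer C (20 nt, A=5 T=2 G=6 C=7): Tm = 2·7 + 4·13 = 66°C ✓; length 20 ✓; longest run = 2 ✓ — passes.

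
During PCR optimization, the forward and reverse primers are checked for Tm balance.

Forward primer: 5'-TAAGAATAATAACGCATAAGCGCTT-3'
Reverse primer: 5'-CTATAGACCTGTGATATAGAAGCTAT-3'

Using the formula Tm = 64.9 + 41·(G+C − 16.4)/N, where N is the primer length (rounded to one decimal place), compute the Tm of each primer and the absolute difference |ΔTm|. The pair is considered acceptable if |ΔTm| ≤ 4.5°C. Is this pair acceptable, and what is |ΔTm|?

Forward: G+C = 8, N = 25 → Tm = 64.9 + 41·(8 − 16.4)/25 = 51.1°C.
Reverse: G+C = 9, N = 26 → Tm = 64.9 + 41·(9 − 16.4)/26 = 53.2°C.
|ΔTm| = |51.1 − 53.2| = 2.1°C, ≤ 4.5°C.

|ΔTm| = 2.1°C; the pair is acceptable.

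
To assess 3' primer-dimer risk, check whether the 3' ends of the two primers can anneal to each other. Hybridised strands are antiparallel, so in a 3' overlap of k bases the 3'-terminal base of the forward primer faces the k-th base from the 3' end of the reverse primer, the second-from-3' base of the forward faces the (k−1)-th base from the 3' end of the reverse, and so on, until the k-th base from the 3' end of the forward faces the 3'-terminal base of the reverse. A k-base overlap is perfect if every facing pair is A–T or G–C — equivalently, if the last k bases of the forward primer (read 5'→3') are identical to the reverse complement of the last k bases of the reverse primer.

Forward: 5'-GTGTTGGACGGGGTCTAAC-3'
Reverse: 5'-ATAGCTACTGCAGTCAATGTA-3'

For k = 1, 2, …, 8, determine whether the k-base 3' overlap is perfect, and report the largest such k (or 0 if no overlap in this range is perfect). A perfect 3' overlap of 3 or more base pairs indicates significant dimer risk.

Longest perfect overlap: 0 complementary base pairs; below the dimer-risk threshold (threshold 3).

Last 8 bases (5'→3') — forward …GGTCTAAC, reverse …TCAATGTA.
Reverse complement of the reverse primer's last 8 bases: TACATTGA; its first k bases are the reverse complement of the reverse primer's last k bases, so a perfect k-base overlap needs the forward primer's last k bases to equal them.
Comparing (forward last k vs required): k=1: C vs T ✗; k=2: AC vs TA ✗; k=3: AAC vs TAC ✗; k=4: TAAC vs TACA ✗; k=5: CTAAC vs TACAT ✗; k=6: TCTAAC vs TACATT ✗; k=7: GTCTAAC vs TACATTG ✗; k=8: GGTCTAAC vs TACATTGA ✗.
No overlap length from 1 to 8 is perfect, so the longest perfect 3' overlap is 0.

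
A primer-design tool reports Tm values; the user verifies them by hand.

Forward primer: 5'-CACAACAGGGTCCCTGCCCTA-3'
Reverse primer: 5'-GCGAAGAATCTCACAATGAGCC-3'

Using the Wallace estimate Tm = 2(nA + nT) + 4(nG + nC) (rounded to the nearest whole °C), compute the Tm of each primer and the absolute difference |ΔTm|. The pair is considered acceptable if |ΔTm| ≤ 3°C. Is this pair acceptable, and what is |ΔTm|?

Forward: A=5 T=3 G=4 C=9 → Tm = 2·8 + 4·13 = 68°C.
Reverse: A=8 T=3 G=5 C=6 → Tm = 2·11 + 4·11 = 66°C.
|ΔTm| = |68 − 66| = 2°C, ≤ 3°C.

|ΔTm| = 2°C; the pair is acceptable.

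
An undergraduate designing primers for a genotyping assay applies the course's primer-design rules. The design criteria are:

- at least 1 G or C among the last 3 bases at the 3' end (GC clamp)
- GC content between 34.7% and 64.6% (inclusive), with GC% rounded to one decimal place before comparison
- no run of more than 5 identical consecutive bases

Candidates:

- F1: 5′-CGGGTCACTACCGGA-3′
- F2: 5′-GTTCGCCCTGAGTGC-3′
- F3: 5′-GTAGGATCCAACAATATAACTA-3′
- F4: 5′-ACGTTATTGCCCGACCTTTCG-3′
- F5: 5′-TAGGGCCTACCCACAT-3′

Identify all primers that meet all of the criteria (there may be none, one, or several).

F1 (15 nt, A=3 T=2 G=5 C=5): 3' end GGA has 2 G/C ✓; GC 10/15 = 66.7%, outside 34.7–64.6% ✗; longest run = 3 ✓ — fails.
F2 (15 nt, A=1 T=4 G=5 C=5): 3' end TGC has 2 G/C ✓; GC 10/15 = 66.7%, outside 34.7–64.6% ✗; longest run = 3 ✓ — fails.
F3 (22 nt, A=10 T=5 G=3 C=4): 3' end CTA has 1 G/C ✓; GC 7/22 = 31.8%, outside 34.7–64.6% ✗; longest run = 2 ✓ — fails.
F4 (21 nt, A=3 T=7 G=4 C=7): 3' end TCG has 2 G/C ✓; GC 11/21 = 52.4% ✓; longest run = 3 ✓ — passes.
F5 (16 nt, A=4 T=3 G=3 C=6): 3' end CAT has 1 G/C ✓; GC 9/16 = 56.3% ✓; longest run = 3 ✓ — passes.

F4 and F5.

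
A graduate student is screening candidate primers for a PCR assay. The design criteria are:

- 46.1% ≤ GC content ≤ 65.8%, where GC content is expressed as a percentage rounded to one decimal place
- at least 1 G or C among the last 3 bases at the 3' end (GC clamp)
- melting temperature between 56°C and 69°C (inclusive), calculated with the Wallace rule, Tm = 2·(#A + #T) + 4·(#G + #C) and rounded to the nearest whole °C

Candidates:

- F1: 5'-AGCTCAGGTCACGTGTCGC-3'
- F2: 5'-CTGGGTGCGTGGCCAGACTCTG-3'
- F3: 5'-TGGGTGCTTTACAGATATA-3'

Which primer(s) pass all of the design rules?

F1 only.

F1 (19 nt, A=3 T=4 G=6 C=6): GC 12/19 = 63.2% ✓; 3' end CGC has 3 G/C ✓; Tm = 2·7 + 4·12 = 62°C ✓ — passes.
F2 (22 nt, A=2 T=5 G=9 C=6): GC 15/22 = 68.2%, outside 46.1–65.8% ✗; 3' end CTG has 2 G/C ✓; Tm = 2·7 + 4·15 = 74°C, outside 56–69°C ✗ — fails.
F3 (19 nt, A=5 T=7 G=5 C=2): GC 7/19 = 36.8%, outside 46.1–65.8% ✗; 3' end ATA has 0 G/C, need ≥1 ✗; Tm = 2·12 + 4·7 = 52°C, outside 56–69°C ✗ — fails.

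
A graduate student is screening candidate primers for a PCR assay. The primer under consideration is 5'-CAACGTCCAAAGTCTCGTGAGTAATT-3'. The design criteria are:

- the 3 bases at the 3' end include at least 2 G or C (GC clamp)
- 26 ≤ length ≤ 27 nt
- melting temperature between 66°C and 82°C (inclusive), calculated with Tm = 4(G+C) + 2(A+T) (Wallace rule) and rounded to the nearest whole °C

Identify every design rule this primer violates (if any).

Fails: GC clamp.

Base counts: A=8, T=7, G=5, C=6 (length 26).
GC clamp: 3' end ATT has 0 G/C, need ≥2 ✗
length: length 26 ✓
Tm: Tm = 2·15 + 4·11 = 74°C ✓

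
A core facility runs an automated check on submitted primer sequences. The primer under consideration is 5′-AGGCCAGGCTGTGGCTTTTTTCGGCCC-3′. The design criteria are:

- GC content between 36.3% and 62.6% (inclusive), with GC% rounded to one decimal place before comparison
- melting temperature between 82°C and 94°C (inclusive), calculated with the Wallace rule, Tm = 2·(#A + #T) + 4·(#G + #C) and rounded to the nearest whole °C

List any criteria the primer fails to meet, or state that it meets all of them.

Fails: GC content.

Base counts: A=2, T=8, G=9, C=8 (length 27).
GC content: GC 17/27 = 63.0%, outside 36.3–62.6% ✗
Tm: Tm = 2·10 + 4·17 = 88°C ✓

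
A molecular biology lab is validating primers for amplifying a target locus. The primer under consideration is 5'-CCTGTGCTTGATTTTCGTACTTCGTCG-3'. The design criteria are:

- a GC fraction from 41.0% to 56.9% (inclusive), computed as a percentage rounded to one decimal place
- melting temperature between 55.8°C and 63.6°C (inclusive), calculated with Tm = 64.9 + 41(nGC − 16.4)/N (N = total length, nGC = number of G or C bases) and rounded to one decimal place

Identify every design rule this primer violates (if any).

Base counts: A=2, T=12, G=6, C=7 (length 27).
GC content: GC 13/27 = 48.1% ✓
Tm: Tm = 64.9 + 41·(13 − 16.4)/27 = 59.7°C ✓

Meets all criteria.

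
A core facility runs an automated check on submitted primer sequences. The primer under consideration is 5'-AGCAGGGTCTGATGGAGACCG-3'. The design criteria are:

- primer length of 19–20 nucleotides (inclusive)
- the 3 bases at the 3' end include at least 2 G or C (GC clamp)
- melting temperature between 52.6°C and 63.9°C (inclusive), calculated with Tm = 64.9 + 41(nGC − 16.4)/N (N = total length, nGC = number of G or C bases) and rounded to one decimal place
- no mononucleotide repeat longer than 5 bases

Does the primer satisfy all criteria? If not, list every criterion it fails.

Fails: length.

Base counts: A=5, T=3, G=9, C=4 (length 21).
length: length 21, outside 19–20 ✗
GC clamp: 3' end CCG has 3 G/C ✓
Tm: Tm = 64.9 + 41·(13 − 16.4)/21 = 58.3°C ✓
homopolymer run: longest run = 3 ✓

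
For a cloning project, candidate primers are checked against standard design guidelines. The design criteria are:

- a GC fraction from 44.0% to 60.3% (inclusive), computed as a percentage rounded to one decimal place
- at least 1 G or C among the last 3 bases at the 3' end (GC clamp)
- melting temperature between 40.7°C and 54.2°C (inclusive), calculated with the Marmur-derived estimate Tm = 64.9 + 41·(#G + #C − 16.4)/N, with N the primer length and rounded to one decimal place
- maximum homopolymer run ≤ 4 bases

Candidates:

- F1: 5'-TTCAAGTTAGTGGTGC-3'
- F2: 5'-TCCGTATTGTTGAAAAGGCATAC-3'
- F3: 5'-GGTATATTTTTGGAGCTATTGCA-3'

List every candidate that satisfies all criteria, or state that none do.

None of the candidates satisfy all criteria.

F1 (16 nt, A=3 T=6 G=5 C=2): GC 7/16 = 43.8%, outside 44.0–60.3% ✗; 3' end TGC has 2 G/C ✓; Tm = 64.9 + 41·(7 − 16.4)/16 = 40.8°C ✓; longest run = 2 ✓ — fails.
F2 (23 nt, A=7 T=7 G=5 C=4): GC 9/23 = 39.1%, outside 44.0–60.3% ✗; 3' end TAC has 1 G/C ✓; Tm = 64.9 + 41·(9 − 16.4)/23 = 51.7°C ✓; longest run = 4 ✓ — fails.
F3 (23 nt, A=5 T=10 G=6 C=2): GC 8/23 = 34.8%, outside 44.0–60.3% ✗; 3' end GCA has 2 G/C ✓; Tm = 64.9 + 41·(8 − 16.4)/23 = 49.9°C ✓; longest run = 5, exceeds 4 ✗ — fails.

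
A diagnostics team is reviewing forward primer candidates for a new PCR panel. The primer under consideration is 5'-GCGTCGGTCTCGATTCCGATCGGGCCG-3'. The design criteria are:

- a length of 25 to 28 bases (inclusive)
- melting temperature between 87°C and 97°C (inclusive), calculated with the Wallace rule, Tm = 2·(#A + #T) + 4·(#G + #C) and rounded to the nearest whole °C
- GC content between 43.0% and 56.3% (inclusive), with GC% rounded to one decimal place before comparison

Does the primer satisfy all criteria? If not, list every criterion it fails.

Fails: GC content.

Base counts: A=2, T=6, G=10, C=9 (length 27).
length: length 27 ✓
Tm: Tm = 2·8 + 4·19 = 92°C ✓
GC content: GC 19/27 = 70.4%, outside 43.0–56.3% ✗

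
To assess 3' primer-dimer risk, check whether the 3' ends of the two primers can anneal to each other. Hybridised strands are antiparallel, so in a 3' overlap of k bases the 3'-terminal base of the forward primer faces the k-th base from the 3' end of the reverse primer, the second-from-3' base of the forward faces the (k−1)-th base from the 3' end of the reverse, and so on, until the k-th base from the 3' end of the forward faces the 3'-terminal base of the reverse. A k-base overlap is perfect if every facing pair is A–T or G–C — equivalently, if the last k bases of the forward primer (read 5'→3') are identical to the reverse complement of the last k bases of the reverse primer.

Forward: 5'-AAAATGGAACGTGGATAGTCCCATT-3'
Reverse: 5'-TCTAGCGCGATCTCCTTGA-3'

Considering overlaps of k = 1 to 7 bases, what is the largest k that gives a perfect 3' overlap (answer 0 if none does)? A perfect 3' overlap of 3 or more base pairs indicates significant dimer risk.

Last 7 bases (5'→3') — forward …TCCCATT, reverse …TCCTTGA.
Reverse complement of the reverse primer's last 7 bases: TCAAGGA; its first k bases are the reverse complement of the reverse primer's last k bases, so a perfect k-base overlap needs the forward primer's last k bases to equal them.
Comparing (forward last k vs required): k=1: T vs T ✓; k=2: TT vs TC ✗; k=3: ATT vs TCA ✗; k=4: CATT vs TCAA ✗; k=5: CCATT vs TCAAG ✗; k=6: CCCATT vs TCAAGG ✗; k=7: TCCCATT vs TCAAGGA ✗.
Only k = 1 is perfect, so the longest perfect 3' overlap is 1.

Longest perfect overlap: 1 complementary base pair; below the dimer-risk threshold (threshold 3).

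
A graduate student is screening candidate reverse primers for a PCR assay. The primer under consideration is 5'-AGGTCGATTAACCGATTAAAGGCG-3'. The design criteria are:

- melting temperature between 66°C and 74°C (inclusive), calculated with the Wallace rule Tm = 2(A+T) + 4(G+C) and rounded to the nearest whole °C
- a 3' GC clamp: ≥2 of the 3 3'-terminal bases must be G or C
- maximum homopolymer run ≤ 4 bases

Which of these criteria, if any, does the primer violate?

Meets all criteria.

Base counts: A=8, T=5, G=7, C=4 (length 24).
Tm: Tm = 2·13 + 4·11 = 70°C ✓
GC clamp: 3' end GCG has 3 G/C ✓
homopolymer run: longest run = 3 ✓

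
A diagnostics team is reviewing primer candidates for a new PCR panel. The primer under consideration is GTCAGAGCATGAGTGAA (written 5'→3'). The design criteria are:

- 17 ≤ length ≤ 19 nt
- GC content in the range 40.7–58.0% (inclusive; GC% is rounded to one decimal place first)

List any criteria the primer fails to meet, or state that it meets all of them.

Meets all criteria.

Base counts: A=6, T=3, G=6, C=2 (length 17).
length: length 17 ✓
GC content: GC 8/17 = 47.1% ✓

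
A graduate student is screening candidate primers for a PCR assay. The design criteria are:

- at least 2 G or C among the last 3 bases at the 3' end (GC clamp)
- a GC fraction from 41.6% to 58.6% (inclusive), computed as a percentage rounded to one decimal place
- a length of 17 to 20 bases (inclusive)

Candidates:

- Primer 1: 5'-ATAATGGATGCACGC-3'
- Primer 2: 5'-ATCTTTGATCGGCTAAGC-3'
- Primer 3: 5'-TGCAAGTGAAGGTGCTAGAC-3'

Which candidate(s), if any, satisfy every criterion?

Primer 1 (15 nt, A=5 T=3 G=4 C=3): 3' end CGC has 3 G/C ✓; GC 7/15 = 46.7% ✓; length 15, outside 17–20 ✗ — fails.
Primer 2 (18 nt, A=4 T=6 G=4 C=4): 3' end AGC has 2 G/C ✓; GC 8/18 = 44.4% ✓; length 18 ✓ — passes.
Primer 3 (20 nt, A=6 T=4 G=7 C=3): 3' end GAC has 2 G/C ✓; GC 10/20 = 50.0% ✓; length 20 ✓ — passes.

Primer 2 and Primer 3.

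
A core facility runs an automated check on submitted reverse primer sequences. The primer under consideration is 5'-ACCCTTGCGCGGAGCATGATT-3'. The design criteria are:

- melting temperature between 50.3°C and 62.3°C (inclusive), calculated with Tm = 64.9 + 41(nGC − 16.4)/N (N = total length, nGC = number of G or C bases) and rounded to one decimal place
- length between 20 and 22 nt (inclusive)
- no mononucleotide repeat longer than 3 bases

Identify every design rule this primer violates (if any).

Base counts: A=4, T=5, G=6, C=6 (length 21).
Tm: Tm = 64.9 + 41·(12 − 16.4)/21 = 56.3°C ✓
length: length 21 ✓
homopolymer run: longest run = 3 ✓

Meets all criteria.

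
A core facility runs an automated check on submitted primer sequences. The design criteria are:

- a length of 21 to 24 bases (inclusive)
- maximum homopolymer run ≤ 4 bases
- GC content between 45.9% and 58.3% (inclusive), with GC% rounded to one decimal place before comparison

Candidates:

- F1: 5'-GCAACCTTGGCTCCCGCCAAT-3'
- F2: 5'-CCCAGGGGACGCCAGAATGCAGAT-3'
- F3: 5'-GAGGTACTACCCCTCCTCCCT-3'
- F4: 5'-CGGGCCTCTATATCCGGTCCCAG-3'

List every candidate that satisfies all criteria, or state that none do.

None of the candidates satisfy all criteria.

F1 (21 nt, A=4 T=4 G=4 C=9): length 21 ✓; longest run = 3 ✓; GC 13/21 = 61.9%, outside 45.9–58.3% ✗ — fails.
F2 (24 nt, A=7 T=2 G=8 C=7): length 24 ✓; longest run = 4 ✓; GC 15/24 = 62.5%, outside 45.9–58.3% ✗ — fails.
F3 (21 nt, A=3 T=5 G=3 C=10): length 21 ✓; longest run = 4 ✓; GC 13/21 = 61.9%, outside 45.9–58.3% ✗ — fails.
F4 (23 nt, A=3 T=5 G=6 C=9): length 23 ✓; longest run = 3 ✓; GC 15/23 = 65.2%, outside 45.9–58.3% ✗ — fails.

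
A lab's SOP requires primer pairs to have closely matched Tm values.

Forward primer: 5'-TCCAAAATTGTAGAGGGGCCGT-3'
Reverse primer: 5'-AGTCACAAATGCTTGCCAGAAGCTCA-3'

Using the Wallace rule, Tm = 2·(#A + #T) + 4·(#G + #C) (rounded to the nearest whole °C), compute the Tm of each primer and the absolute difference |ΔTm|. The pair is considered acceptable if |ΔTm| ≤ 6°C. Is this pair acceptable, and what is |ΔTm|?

Forward: A=6 T=5 G=7 C=4 → Tm = 2·11 + 4·11 = 66°C.
Reverse: A=9 T=5 G=5 C=7 → Tm = 2·14 + 4·12 = 76°C.
|ΔTm| = |66 − 76| = 10°C, > 6°C.

|ΔTm| = 10°C; the pair is not acceptable.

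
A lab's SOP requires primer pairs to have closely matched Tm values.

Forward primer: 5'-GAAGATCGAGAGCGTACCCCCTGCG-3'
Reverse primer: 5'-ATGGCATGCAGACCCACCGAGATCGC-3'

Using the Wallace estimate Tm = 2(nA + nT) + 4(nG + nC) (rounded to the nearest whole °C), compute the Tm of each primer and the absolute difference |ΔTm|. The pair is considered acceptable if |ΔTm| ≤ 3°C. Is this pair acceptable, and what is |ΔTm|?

|ΔTm| = 2°C; the pair is acceptable.

Forward: A=6 T=3 G=8 C=8 → Tm = 2·9 + 4·16 = 82°C.
Reverse: A=7 T=3 G=7 C=9 → Tm = 2·10 + 4·16 = 84°C.
|ΔTm| = |82 − 84| = 2°C, ≤ 3°C.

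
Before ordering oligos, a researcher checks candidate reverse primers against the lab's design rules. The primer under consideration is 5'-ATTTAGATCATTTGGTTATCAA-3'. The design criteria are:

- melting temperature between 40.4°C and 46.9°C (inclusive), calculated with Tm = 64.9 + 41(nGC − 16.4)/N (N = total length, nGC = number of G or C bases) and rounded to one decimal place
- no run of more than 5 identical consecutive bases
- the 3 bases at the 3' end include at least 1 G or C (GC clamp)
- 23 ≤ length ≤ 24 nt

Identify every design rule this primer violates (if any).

Base counts: A=7, T=10, G=3, C=2 (length 22).
Tm: Tm = 64.9 + 41·(5 − 16.4)/22 = 43.7°C ✓
homopolymer run: longest run = 3 ✓
GC clamp: 3' end CAA has 1 G/C ✓
length: length 22, outside 23–24 ✗

Fails: length.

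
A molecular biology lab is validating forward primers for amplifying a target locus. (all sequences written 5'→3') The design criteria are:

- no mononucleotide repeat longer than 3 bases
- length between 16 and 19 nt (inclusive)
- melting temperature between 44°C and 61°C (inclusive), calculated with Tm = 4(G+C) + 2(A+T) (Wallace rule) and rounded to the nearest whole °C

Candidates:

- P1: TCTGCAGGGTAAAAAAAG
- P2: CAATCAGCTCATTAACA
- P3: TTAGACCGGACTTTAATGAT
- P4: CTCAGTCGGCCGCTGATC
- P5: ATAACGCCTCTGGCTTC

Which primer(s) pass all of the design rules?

P1 (18 nt, A=8 T=3 G=5 C=2): longest run = 7, exceeds 3 ✗; length 18 ✓; Tm = 2·11 + 4·7 = 50°C ✓ — fails.
P2 (17 nt, A=7 T=4 G=1 C=5): longest run = 2 ✓; length 17 ✓; Tm = 2·11 + 4·6 = 46°C ✓ — passes.
P3 (20 nt, A=6 T=7 G=4 C=3): longest run = 3 ✓; length 20, outside 16–19 ✗; Tm = 2·13 + 4·7 = 54°C ✓ — fails.
P4 (18 nt, A=2 T=4 G=5 C=7): longest run = 2 ✓; length 18 ✓; Tm = 2·6 + 4·12 = 60°C ✓ — passes.
P5 (17 nt, A=3 T=5 G=3 C=6): longest run = 2 ✓; length 17 ✓; Tm = 2·8 + 4·9 = 52°C ✓ — passes.

P2, P4 and P5.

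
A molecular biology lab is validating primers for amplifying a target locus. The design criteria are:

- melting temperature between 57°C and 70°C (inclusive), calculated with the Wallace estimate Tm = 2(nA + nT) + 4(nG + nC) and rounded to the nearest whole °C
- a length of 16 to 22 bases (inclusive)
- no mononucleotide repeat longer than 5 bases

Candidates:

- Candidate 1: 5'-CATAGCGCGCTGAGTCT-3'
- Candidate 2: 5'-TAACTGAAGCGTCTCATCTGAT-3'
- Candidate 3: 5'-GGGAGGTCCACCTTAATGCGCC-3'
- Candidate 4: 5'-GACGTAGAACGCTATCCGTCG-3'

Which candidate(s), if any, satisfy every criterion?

Candidate 2 and Candidate 4.

Candidate 1 (17 nt, A=3 T=4 G=5 C=5): Tm = 2·7 + 4·10 = 54°C, outside 57–70°C ✗; length 17 ✓; longest run = 1 ✓ — fails.
Candidate 2 (22 nt, A=6 T=7 G=4 C=5): Tm = 2·13 + 4·9 = 62°C ✓; length 22 ✓; longest run = 2 ✓ — passes.
Candidate 3 (22 nt, A=4 T=4 G=7 C=7): Tm = 2·8 + 4·14 = 72°C, outside 57–70°C ✗; length 22 ✓; longest run = 3 ✓ — fails.
Candidate 4 (21 nt, A=5 T=4 G=6 C=6): Tm = 2·9 + 4·12 = 66°C ✓; length 21 ✓; longest run = 2 ✓ — passes.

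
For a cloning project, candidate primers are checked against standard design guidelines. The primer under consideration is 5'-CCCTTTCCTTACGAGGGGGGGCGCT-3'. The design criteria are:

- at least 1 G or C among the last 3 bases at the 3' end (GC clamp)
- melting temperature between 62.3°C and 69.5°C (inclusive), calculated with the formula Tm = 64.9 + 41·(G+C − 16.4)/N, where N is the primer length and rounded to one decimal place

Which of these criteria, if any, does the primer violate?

Base counts: A=2, T=6, G=9, C=8 (length 25).
GC clamp: 3' end GCT has 2 G/C ✓
Tm: Tm = 64.9 + 41·(17 − 16.4)/25 = 65.9°C ✓

Meets all criteria.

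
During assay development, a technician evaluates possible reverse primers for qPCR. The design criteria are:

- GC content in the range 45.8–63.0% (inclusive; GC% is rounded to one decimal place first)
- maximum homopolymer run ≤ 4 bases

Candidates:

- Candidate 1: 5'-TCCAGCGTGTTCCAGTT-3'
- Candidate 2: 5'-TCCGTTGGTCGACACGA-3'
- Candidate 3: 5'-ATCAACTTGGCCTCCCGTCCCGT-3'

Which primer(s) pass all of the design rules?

Candidate 1, Candidate 2 and Candidate 3.

Candidate 1 (17 nt, A=2 T=6 G=4 C=5): GC 9/17 = 52.9% ✓; longest run = 2 ✓ — passes.
Candidate 2 (17 nt, A=3 T=4 G=5 C=5): GC 10/17 = 58.8% ✓; longest run = 2 ✓ — passes.
Candidate 3 (23 nt, A=3 T=6 G=4 C=10): GC 14/23 = 60.9% ✓; longest run = 3 ✓ — passes.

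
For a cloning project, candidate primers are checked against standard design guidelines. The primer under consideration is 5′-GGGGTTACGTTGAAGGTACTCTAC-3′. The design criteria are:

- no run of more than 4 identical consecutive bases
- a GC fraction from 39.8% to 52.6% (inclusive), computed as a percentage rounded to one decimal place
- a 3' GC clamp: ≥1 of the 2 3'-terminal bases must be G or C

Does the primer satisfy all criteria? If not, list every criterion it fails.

Meets all criteria.

Base counts: A=5, T=7, G=8, C=4 (length 24).
homopolymer run: longest run = 4 ✓
GC content: GC 12/24 = 50.0% ✓
GC clamp: 3' end AC has 1 G/C ✓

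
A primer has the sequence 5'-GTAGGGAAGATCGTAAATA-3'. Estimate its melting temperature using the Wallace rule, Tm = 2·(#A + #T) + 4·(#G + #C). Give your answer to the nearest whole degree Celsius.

Base counts: A=8, T=4, G=6, C=1 (length 19).
Tm = 2·(8+4) + 4·(6+1) = 2·12 + 4·7 = 24 + 28 = 52°C.

52°C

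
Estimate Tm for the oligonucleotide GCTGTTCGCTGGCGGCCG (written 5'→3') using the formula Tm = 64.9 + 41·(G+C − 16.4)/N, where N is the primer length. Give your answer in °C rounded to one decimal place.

59.4°C

Base counts: A=0, T=4, G=8, C=6; G+C = 14, N = 18.
Tm = 64.9 + 41·(14 − 16.4)/18 = 64.9 + -98.40/18 = 59.4°C.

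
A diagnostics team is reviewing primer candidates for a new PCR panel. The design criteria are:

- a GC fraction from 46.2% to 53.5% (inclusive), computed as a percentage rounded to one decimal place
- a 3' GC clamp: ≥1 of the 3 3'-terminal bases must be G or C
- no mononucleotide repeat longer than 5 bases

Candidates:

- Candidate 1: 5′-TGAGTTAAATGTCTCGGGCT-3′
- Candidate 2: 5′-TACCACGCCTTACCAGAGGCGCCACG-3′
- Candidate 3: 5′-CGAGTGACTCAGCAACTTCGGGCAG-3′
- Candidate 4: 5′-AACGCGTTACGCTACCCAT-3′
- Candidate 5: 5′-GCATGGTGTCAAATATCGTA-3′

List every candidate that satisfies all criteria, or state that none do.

Candidate 4 only.

Candidate 1 (20 nt, A=4 T=7 G=6 C=3): GC 9/20 = 45.0%, outside 46.2–53.5% ✗; 3' end GCT has 2 G/C ✓; longest run = 3 ✓ — fails.
Candidate 2 (26 nt, A=6 T=3 G=6 C=11): GC 17/26 = 65.4%, outside 46.2–53.5% ✗; 3' end ACG has 2 G/C ✓; longest run = 2 ✓ — fails.
Candidate 3 (25 nt, A=6 T=4 G=8 C=7): GC 15/25 = 60.0%, outside 46.2–53.5% ✗; 3' end CAG has 2 G/C ✓; longest run = 3 ✓ — fails.
Candidate 4 (19 nt, A=5 T=4 G=3 C=7): GC 10/19 = 52.6% ✓; 3' end CAT has 1 G/C ✓; longest run = 3 ✓ — passes.
Candidate 5 (20 nt, A=6 T=6 G=5 C=3): GC 8/20 = 40.0%, outside 46.2–53.5% ✗; 3' end GTA has 1 G/C ✓; longest run = 3 ✓ — fails.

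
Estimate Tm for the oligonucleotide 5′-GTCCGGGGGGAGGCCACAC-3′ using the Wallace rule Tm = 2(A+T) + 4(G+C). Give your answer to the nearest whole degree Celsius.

Base counts: A=3, T=1, G=9, C=6 (length 19).
Tm = 2·(3+1) + 4·(9+6) = 2·4 + 4·15 = 8 + 60 = 68°C.

68°C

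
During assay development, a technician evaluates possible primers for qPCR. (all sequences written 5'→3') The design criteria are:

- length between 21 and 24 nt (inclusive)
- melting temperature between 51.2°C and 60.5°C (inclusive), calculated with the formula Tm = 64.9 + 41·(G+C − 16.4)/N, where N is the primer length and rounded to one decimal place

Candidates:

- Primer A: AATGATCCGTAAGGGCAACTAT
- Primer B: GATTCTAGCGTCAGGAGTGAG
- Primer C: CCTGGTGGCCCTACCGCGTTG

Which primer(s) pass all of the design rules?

Primer A (22 nt, A=8 T=5 G=5 C=4): length 22 ✓; Tm = 64.9 + 41·(9 − 16.4)/22 = 51.1°C, outside 51.2–60.5°C ✗ — fails.
Primer B (21 nt, A=5 T=5 G=8 C=3): length 21 ✓; Tm = 64.9 + 41·(11 − 16.4)/21 = 54.4°C ✓ — passes.
Primer C (21 nt, A=1 T=5 G=7 C=8): length 21 ✓; Tm = 64.9 + 41·(15 − 16.4)/21 = 62.2°C, outside 51.2–60.5°C ✗ — fails.

Primer B only.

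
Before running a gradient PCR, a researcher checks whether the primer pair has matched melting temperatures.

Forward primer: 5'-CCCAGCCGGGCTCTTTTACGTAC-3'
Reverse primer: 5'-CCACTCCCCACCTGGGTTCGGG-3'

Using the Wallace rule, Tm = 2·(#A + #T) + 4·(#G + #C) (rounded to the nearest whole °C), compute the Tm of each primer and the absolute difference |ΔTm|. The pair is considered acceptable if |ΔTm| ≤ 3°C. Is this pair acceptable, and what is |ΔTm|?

Forward: A=3 T=6 G=5 C=9 → Tm = 2·9 + 4·14 = 74°C.
Reverse: A=2 T=4 G=6 C=10 → Tm = 2·6 + 4·16 = 76°C.
|ΔTm| = |74 − 76| = 2°C, ≤ 3°C.

|ΔTm| = 2°C; the pair is acceptable.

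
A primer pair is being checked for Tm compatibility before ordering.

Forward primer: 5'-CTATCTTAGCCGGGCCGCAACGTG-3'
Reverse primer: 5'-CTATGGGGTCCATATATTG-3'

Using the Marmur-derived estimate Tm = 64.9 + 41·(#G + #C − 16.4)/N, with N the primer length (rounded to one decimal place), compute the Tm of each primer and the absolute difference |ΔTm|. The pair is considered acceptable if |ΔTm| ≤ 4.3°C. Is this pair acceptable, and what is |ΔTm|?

|ΔTm| = 15.7°C; the pair is not acceptable.

Forward: G+C = 15, N = 24 → Tm = 64.9 + 41·(15 − 16.4)/24 = 62.5°C.
Reverse: G+C = 8, N = 19 → Tm = 64.9 + 41·(8 − 16.4)/19 = 46.8°C.
|ΔTm| = |62.5 − 46.8| = 15.7°C, > 4.3°C.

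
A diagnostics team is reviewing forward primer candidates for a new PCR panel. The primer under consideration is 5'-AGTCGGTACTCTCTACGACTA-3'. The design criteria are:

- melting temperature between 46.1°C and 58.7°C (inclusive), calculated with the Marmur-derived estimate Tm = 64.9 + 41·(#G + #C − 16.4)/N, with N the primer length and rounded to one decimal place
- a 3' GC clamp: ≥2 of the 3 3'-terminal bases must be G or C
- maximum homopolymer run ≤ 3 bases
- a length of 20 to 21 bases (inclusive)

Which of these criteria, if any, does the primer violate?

Fails: GC clamp.

Base counts: A=5, T=6, G=4, C=6 (length 21).
Tm: Tm = 64.9 + 41·(10 − 16.4)/21 = 52.4°C ✓
GC clamp: 3' end CTA has 1 G/C, need ≥2 ✗
homopolymer run: longest run = 2 ✓
length: length 21 ✓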